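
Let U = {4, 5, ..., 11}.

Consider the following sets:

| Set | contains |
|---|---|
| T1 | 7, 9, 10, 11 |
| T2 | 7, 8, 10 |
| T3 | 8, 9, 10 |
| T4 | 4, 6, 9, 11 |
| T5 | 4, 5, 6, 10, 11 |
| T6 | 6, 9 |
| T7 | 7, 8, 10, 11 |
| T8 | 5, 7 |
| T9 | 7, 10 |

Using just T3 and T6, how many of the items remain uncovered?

4

Union of T3, T6 = {6, 8, 9, 10}.
Not covered: 4, 5, 7, 11 — 4 items.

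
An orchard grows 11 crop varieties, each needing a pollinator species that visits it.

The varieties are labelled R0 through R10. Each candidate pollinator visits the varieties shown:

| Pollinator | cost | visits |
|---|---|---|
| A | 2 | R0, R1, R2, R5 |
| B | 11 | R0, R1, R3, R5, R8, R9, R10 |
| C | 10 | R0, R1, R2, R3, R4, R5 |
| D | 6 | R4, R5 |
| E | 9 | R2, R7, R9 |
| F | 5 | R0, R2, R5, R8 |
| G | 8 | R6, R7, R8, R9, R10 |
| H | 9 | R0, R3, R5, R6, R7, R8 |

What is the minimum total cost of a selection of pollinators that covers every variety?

18

C, G together cover every variety (C ∪ G = {R0, R1, R2, R3, R4, R5, R6, R7, R8, R9, R10}); total cost 10 + 8 = 18.
The greedy pick A, G, C costs 20; no covering selection beats 18.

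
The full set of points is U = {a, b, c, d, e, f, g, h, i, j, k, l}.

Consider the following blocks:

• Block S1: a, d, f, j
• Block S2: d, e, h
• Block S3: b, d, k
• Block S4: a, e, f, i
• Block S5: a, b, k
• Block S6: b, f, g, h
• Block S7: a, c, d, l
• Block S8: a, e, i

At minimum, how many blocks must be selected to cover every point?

5

S1, S5, S6, S7, and S8 cover everything between them: the union {a, b, c, d, e, f, g, h, i, j, k, l} is all of U.
No 4 of the 8 blocks cover everything (all 70 combinations miss at least one point), so 5 is optimal.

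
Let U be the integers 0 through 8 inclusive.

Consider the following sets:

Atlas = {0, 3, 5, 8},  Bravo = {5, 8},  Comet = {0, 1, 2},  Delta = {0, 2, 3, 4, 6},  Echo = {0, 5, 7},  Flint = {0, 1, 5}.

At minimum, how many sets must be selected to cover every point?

4

Take {Atlas, Delta, Echo, Flint}. Their union is {0, 1, 2, 3, 4, 5, 6, 7, 8}, which is all 9 points.
No 3 of the 6 sets cover everything (all 20 combinations miss at least one point), so 4 is optimal.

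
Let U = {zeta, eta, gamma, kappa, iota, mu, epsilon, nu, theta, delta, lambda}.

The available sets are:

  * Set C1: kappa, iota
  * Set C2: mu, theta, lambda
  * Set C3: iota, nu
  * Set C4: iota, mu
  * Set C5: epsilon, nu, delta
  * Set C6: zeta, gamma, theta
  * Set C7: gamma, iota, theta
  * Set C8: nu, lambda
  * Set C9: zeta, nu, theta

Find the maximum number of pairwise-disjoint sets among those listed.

C1, C6, C8 are pairwise disjoint (C1={kappa,iota}; C6={zeta,gamma,theta}; C8={nu,lambda}).
Every remaining set overlaps one of these, and no 4 of the listed sets are pairwise disjoint, so 3 is the maximum.

3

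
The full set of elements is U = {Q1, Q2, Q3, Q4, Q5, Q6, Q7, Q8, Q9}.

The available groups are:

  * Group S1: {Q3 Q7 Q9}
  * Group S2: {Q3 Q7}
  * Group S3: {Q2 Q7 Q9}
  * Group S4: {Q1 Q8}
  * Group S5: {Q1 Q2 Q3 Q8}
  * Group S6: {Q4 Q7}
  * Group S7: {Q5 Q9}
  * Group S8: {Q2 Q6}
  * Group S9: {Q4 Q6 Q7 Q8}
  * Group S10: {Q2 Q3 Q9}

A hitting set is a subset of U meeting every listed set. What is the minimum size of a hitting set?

4

The 4 elements {Q1, Q2, Q5, Q7} hit every group.
The groups S2, S4, S7, S8 are pairwise disjoint, so any hitting set needs a separate element for each — at least 4. Hence 4 is optimal.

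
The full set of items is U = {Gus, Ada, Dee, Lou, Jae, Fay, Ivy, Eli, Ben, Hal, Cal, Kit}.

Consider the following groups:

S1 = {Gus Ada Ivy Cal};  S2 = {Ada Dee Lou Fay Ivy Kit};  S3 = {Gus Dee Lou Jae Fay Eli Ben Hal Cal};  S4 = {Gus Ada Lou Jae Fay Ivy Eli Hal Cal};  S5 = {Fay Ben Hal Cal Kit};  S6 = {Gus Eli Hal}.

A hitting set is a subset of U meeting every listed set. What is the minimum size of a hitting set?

2

H = {Ivy, Hal} meets every group (each contains at least one member of H), and |H| = 2.
The groups S2, S6 are pairwise disjoint, so any hitting set needs a separate item for each — at least 2. Hence 2 is optimal.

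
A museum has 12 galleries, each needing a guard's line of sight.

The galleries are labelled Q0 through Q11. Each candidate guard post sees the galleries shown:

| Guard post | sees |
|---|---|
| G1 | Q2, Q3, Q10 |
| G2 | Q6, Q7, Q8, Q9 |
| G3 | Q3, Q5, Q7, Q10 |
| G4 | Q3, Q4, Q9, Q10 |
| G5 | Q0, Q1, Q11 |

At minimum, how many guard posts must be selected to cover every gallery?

5

G1 and G2 and G3 and G4 and G5 together: G1 ∪ G2 ∪ G3 ∪ G4 ∪ G5 = {Q0, Q1, Q2, Q3, Q4, Q5, Q6, Q7, Q8, Q9, Q10, Q11} — every gallery is covered.
No 4 of the 5 guard posts cover everything (all 5 combinations miss at least one gallery), so 5 is optimal.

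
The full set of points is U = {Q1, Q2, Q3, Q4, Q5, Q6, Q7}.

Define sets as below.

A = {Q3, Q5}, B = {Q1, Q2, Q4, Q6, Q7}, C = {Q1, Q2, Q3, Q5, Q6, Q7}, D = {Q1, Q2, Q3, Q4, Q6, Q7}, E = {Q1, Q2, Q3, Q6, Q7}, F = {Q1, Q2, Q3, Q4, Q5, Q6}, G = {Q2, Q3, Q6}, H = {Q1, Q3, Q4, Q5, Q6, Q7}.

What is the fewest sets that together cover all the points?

2

Take {D, F}. Their union is {Q1, Q2, Q3, Q4, Q5, Q6, Q7}, which is all 7 points.
No single set has all 7 points (the largest, C, has 6), so 2 is optimal.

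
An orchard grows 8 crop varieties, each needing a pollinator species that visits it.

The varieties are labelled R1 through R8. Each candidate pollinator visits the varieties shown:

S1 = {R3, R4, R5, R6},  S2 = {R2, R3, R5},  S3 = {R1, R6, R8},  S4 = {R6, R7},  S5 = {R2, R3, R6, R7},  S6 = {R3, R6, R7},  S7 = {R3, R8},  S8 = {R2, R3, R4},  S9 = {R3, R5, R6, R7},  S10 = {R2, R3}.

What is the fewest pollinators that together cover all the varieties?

S3 and S8 and S9 together: S3 ∪ S8 ∪ S9 = {R1, R2, R3, R4, R5, R6, R7, R8} — every variety is covered.
Only S3 contains R1, so S3 is forced; the remaining 5 varieties need at least 2 more pollinators (each remaining pollinator adds at most 3) — so at least 3 pollinators are needed, and 3 is optimal.

3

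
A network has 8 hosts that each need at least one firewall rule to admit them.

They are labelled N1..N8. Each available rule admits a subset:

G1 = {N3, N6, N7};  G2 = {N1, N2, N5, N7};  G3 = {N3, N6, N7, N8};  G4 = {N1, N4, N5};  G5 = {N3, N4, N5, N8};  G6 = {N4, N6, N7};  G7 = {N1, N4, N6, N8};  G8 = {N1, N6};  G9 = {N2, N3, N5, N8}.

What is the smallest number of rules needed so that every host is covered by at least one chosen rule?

G1 and G2 and G7 together: G1 ∪ G2 ∪ G7 = {N1, N2, N3, N4, N5, N6, N7, N8} — every host is covered.
No 2 of the 9 rules cover everything (all 36 combinations miss at least one host), so 3 is optimal.

3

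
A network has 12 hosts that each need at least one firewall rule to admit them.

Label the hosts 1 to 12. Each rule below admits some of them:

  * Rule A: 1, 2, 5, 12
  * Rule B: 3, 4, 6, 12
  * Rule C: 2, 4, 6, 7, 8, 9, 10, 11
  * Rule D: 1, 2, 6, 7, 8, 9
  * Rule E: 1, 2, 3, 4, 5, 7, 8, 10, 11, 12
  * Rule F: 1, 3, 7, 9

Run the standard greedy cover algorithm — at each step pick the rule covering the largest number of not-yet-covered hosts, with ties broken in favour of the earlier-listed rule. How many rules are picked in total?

Greedy: pick E (covers 10 new) → pick C (covers 2 new). Total picks: 2.

2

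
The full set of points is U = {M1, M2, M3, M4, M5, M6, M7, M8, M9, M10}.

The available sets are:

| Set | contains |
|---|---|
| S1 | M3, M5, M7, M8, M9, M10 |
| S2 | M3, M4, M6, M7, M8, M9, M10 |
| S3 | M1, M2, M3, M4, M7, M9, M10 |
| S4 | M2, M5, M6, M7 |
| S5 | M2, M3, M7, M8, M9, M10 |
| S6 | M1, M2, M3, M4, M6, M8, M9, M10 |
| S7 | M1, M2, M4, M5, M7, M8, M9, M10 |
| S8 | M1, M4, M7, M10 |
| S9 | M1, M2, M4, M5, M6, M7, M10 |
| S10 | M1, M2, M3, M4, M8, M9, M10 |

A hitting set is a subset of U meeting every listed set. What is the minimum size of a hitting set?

2

Take H = {M1, M7}. Each listed set contains at least one of these, so H is a hitting set of size 2.
No single point lies in every set, so at least 2 are needed and 2 is optimal.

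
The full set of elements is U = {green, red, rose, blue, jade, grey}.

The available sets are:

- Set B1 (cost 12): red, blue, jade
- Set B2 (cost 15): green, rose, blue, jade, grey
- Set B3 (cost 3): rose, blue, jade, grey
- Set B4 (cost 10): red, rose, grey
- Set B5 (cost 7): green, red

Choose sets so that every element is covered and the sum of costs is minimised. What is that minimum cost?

B3, B5 together cover every element (B3 ∪ B5 = {green, red, rose, blue, jade, grey}); total cost 3 + 7 = 10.
No covering selection has total cost below 10.

10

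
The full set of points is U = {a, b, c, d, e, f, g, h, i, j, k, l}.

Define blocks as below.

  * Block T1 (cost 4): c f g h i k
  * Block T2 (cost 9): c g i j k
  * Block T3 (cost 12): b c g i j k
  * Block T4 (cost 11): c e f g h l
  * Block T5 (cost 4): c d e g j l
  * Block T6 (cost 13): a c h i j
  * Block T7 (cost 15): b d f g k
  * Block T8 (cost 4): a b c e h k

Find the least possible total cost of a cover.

T1, T5, T8 together cover every point (T1 ∪ T5 ∪ T8 = {a, b, c, d, e, f, g, h, i, j, k, l}); total cost 4 + 4 + 4 = 12.
No covering selection has total cost below 12.

12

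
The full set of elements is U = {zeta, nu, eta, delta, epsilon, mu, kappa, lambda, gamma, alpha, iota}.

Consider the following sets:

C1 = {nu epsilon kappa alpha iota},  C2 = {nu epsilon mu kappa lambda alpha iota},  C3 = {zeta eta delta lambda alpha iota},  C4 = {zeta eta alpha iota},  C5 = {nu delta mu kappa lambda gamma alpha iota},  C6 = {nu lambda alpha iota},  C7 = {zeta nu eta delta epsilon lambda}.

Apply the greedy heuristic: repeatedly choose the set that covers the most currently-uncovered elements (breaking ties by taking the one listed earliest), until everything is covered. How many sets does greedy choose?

2

Greedy: pick C5 (covers 8 new) → pick C7 (covers 3 new). Total picks: 2.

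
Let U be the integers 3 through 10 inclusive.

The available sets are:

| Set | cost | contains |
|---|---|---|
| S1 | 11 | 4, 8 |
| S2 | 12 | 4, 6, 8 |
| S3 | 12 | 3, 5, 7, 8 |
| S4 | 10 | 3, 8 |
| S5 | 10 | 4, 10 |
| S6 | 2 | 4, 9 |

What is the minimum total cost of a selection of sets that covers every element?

36

S2, S3, S5, S6 together cover every element (S2 ∪ S3 ∪ S5 ∪ S6 = {3, 4, 5, 6, 7, 8, 9, 10}); total cost 12 + 12 + 10 + 2 = 36.
No covering selection has total cost below 36.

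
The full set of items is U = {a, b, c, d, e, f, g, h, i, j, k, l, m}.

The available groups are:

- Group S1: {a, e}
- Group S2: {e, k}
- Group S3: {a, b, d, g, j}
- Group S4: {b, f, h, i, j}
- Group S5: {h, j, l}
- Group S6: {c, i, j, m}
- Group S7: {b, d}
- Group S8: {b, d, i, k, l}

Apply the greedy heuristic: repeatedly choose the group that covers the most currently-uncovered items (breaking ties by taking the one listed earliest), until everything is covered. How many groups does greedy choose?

5

Greedy: pick S3 (covers 5 new) → pick S4 (covers 3 new) → pick S2 (covers 2 new) → pick S6 (covers 2 new) → pick S5 (covers 1 new). Total picks: 5.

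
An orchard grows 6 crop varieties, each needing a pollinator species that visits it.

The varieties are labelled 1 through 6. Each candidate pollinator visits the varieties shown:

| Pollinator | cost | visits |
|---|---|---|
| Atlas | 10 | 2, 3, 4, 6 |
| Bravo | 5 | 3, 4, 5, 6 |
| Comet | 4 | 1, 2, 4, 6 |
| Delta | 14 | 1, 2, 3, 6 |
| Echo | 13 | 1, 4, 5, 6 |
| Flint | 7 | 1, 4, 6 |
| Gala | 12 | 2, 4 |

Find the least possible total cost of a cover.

Bravo, Comet together cover every variety (Bravo ∪ Comet = {1, 2, 3, 4, 5, 6}); total cost 5 + 4 = 9.
No covering selection has total cost below 9.

9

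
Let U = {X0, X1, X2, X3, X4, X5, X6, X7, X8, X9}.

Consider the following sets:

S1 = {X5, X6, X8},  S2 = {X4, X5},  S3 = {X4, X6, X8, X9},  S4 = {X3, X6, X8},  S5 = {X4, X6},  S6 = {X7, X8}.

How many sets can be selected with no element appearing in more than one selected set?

2

S2, S4 are pairwise disjoint (S2={X4,X5}; S4={X3,X6,X8}).
Every remaining set overlaps one of these, and no 3 of the listed sets are pairwise disjoint, so 2 is the maximum.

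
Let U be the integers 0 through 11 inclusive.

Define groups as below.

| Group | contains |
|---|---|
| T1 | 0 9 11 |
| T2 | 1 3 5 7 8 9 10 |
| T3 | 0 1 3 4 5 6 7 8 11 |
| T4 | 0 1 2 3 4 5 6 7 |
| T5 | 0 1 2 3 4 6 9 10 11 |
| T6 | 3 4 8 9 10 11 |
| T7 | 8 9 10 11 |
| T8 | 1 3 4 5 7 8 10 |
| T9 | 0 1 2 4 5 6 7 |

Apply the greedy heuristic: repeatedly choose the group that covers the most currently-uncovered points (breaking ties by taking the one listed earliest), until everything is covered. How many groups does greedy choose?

2

Greedy: pick T3 (covers 9 new) → pick T5 (covers 3 new). Total picks: 2.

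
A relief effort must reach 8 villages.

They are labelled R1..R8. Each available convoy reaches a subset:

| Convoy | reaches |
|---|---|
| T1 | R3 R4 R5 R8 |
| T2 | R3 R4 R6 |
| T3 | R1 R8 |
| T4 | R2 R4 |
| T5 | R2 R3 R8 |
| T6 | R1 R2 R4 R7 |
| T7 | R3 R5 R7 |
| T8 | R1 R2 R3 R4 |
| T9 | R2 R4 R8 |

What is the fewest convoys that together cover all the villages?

3

Take {T1, T2, T6}. Their union is {R1, R2, R3, R4, R5, R6, R7, R8}, which is all 8 villages.
Only T2 contains R6, so T2 is forced; the remaining 5 villages need at least 2 more convoys (each remaining convoy adds at most 3) — so at least 3 convoys are needed, and 3 is optimal.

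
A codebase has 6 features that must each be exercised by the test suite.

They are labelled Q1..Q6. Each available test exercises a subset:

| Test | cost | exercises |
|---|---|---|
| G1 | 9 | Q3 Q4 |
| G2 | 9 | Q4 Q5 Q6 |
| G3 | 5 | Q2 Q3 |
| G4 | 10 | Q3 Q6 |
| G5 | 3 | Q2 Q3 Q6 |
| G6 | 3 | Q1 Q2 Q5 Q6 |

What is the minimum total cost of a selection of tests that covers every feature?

12

G1, G6 together cover every feature (G1 ∪ G6 = {Q1, Q2, Q3, Q4, Q5, Q6}); total cost 9 + 3 = 12.
The greedy pick G6, G5, G1 costs 15; no covering selection beats 12.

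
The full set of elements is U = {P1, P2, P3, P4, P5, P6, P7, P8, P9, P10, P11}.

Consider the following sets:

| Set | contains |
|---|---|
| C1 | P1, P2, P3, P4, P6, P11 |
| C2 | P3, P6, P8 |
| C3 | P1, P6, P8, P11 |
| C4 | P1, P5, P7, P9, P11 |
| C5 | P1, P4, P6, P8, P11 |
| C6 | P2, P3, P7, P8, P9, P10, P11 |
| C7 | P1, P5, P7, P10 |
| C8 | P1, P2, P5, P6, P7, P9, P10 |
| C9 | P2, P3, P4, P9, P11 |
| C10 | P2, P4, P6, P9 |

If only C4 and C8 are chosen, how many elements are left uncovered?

Union of C4, C8 = {P1, P2, P5, P6, P7, P9, P10, P11}.
Not covered: P3, P4, P8 — 3 elements.

3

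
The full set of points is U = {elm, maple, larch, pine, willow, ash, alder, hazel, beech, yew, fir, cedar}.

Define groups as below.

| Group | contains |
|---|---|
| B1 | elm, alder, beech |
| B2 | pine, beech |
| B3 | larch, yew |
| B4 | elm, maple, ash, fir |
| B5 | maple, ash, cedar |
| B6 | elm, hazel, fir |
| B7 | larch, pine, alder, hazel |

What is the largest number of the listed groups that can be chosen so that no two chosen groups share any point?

4

B2, B3, B5, B6 are pairwise disjoint (B2={pine,beech}; B3={larch,yew}; B5={maple,ash,cedar}; B6={elm,hazel,fir}).
Every remaining group overlaps one of these, and no 5 of the listed groups are pairwise disjoint, so 4 is the maximum.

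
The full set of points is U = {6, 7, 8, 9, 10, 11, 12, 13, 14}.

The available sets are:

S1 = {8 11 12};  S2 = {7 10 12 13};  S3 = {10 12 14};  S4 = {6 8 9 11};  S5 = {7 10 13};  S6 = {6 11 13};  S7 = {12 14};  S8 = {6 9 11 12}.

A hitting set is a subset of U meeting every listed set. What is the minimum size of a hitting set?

3

H = {6, 7, 12} meets every set (each contains at least one member of H), and |H| = 3.
The sets S4, S5, S7 are pairwise disjoint, so any hitting set needs a separate point for each — at least 3. Hence 3 is optimal.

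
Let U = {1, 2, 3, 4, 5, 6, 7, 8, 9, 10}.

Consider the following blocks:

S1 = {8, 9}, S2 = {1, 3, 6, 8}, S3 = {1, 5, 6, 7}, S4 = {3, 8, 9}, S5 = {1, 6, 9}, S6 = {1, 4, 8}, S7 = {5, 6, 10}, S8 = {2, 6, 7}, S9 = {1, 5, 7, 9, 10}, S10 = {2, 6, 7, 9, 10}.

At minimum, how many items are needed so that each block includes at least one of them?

The 3 items {4, 6, 9} hit every block.
No choice of 2 items meets every block, so 3 is the minimum.

3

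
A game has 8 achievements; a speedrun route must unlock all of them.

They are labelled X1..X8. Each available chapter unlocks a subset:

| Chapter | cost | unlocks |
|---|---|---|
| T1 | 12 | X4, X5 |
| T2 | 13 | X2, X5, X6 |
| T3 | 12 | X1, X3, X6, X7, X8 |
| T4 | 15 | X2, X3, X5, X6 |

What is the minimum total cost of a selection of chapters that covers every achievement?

37

T1, T2, T3 together cover every achievement (T1 ∪ T2 ∪ T3 = {X1, X2, X3, X4, X5, X6, X7, X8}); total cost 12 + 13 + 12 = 37.
No covering selection has total cost below 37.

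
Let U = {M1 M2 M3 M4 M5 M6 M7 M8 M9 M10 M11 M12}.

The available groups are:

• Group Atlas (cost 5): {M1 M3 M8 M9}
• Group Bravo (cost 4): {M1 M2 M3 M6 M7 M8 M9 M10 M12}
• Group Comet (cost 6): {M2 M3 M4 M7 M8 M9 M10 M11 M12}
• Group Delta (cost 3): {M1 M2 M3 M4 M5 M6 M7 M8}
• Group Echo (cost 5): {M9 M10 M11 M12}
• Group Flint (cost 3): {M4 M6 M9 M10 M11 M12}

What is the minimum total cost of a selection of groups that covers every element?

Delta, Flint together cover every element (Delta ∪ Flint = {M1, M2, M3, M4, M5, M6, M7, M8, M9, M10, M11, M12}); total cost 3 + 3 = 6.
No covering selection has total cost below 6.

6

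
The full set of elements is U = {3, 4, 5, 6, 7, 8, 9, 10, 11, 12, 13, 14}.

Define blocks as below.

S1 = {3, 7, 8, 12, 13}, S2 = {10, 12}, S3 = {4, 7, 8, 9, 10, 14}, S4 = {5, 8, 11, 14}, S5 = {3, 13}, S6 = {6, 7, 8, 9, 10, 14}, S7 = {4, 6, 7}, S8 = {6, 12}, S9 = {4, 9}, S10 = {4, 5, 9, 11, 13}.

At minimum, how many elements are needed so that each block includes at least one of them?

4

H = {4, 12, 13, 14} meets every block (each contains at least one member of H), and |H| = 4.
The blocks S4, S5, S8, S9 are pairwise disjoint, so any hitting set needs a separate element for each — at least 4. Hence 4 is optimal.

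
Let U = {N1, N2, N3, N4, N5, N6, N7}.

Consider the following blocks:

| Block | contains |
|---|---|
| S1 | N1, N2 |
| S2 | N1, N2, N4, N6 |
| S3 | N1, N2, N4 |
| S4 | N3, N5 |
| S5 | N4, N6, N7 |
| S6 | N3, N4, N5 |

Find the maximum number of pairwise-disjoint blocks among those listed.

S1, S4, S5 are pairwise disjoint (S1={N1,N2}; S4={N3,N5}; S5={N4,N6,N7}).
Every remaining block overlaps one of these, and no 4 of the listed blocks are pairwise disjoint, so 3 is the maximum.

3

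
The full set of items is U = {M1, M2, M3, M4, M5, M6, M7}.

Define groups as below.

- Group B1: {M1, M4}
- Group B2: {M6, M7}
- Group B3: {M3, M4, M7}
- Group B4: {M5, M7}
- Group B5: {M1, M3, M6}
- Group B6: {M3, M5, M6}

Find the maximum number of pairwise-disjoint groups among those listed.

B4, B5 are pairwise disjoint (B4={M5,M7}; B5={M1,M3,M6}).
Every remaining group overlaps one of these, and no 3 of the listed groups are pairwise disjoint, so 2 is the maximum.

2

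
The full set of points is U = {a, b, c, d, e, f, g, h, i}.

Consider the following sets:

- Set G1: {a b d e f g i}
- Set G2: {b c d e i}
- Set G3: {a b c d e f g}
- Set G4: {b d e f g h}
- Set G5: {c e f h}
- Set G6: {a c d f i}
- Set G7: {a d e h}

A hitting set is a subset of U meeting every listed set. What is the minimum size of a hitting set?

2

T = {c, d} meets every set (each contains at least one member of T), and |T| = 2.
No single point lies in every set, so at least 2 are needed and 2 is optimal.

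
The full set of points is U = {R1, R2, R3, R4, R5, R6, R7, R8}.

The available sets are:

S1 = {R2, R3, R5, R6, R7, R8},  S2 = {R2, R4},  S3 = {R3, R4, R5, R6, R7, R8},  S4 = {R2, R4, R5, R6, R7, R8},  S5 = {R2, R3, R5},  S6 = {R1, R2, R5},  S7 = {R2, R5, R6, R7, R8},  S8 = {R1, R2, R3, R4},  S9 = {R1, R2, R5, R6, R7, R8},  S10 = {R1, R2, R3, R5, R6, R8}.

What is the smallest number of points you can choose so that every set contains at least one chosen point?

Take H = {R2, R7}. Each listed set contains at least one of these, so H is a hitting set of size 2.
No single point lies in every set, so at least 2 are needed and 2 is optimal.

2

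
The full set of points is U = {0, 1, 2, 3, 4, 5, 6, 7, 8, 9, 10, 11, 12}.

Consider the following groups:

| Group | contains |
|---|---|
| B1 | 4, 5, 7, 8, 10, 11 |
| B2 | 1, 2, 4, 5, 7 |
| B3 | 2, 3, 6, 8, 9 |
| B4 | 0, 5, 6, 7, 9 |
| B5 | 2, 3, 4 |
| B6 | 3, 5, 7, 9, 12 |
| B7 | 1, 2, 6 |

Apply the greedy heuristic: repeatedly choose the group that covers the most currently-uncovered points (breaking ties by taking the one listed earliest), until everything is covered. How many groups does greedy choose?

Greedy: pick B1 (covers 6 new) → pick B3 (covers 4 new) → pick B2 (covers 1 new) → pick B4 (covers 1 new) → pick B6 (covers 1 new). Total picks: 5.
(The true minimum cover uses only 4 groups, so greedy is not optimal here.)

5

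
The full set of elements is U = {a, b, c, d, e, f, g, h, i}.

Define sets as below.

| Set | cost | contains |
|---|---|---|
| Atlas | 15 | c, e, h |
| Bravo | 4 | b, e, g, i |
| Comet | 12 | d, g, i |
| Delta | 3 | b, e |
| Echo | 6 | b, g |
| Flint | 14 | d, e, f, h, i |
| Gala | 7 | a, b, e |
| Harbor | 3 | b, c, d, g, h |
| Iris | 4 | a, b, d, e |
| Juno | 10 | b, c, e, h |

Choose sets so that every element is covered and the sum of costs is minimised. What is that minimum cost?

21

Flint, Harbor, Iris together cover every element (Flint ∪ Harbor ∪ Iris = {a, b, c, d, e, f, g, h, i}); total cost 14 + 3 + 4 = 21.
The greedy pick Harbor, Bravo, Iris, Flint costs 25; no covering selection beats 21.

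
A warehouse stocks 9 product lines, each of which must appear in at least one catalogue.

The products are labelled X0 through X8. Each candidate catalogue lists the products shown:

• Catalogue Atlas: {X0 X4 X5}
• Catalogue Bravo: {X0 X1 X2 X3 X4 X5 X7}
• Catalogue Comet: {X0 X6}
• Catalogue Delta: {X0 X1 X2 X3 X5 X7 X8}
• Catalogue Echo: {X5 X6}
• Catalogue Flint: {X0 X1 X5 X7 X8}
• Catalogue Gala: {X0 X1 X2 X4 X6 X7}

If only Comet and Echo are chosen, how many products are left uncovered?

Union of Comet, Echo = {X0, X5, X6}.
Not covered: X1, X2, X3, X4, X7, X8 — 6 products.

6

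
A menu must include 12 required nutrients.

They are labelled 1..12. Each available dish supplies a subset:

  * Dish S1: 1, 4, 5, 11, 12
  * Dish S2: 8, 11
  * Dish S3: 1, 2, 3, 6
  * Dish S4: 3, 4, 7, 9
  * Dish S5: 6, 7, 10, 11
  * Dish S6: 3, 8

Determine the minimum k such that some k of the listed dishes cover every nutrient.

5

S1 and S2 and S3 and S4 and S5 together: S1 ∪ S2 ∪ S3 ∪ S4 ∪ S5 = {1, 2, 3, 4, 5, 6, 7, 8, 9, 10, 11, 12} — every nutrient is covered.
No 4 of the 6 dishes cover everything (all 15 combinations miss at least one nutrient), so 5 is optimal.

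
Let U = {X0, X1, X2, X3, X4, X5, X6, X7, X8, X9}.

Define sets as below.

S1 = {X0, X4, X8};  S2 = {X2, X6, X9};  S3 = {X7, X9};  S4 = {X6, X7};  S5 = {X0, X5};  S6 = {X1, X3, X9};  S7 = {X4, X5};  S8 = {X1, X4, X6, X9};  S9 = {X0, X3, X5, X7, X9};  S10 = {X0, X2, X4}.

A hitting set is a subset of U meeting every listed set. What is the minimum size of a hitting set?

The 4 points {X4, X5, X6, X9} hit every set.
No choice of 3 points meets every set, so 4 is the minimum.

4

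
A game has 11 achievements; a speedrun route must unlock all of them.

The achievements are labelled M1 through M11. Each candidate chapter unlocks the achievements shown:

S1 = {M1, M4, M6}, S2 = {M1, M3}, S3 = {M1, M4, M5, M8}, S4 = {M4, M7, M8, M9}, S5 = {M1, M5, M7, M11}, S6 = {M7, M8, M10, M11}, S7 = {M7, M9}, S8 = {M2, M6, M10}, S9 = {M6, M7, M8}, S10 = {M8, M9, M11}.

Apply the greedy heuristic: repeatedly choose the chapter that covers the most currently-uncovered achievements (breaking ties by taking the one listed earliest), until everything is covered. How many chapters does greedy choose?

Greedy: pick S3 (covers 4 new) → pick S6 (covers 3 new) → pick S8 (covers 2 new) → pick S2 (covers 1 new) → pick S4 (covers 1 new). Total picks: 5.
(The true minimum cover uses only 4 chapters, so greedy is not optimal here.)

5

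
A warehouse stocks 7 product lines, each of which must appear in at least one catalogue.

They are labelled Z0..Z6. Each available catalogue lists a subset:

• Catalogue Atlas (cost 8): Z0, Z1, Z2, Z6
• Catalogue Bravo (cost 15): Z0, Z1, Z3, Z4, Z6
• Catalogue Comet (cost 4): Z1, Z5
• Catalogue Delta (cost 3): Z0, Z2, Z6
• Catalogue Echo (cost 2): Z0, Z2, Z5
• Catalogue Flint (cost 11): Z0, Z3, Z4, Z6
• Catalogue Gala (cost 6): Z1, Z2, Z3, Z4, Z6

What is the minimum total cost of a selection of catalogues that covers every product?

8

Echo, Gala together cover every product (Echo ∪ Gala = {Z0, Z1, Z2, Z3, Z4, Z5, Z6}); total cost 2 + 6 = 8.
No covering selection has total cost below 8.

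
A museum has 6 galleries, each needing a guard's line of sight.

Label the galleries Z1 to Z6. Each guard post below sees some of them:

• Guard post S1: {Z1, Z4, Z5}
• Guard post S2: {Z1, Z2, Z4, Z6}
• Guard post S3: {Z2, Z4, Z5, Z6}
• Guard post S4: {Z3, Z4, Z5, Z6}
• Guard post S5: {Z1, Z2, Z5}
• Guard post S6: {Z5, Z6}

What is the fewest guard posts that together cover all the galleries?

2

Take {S4, S5}. Their union is {Z1, Z2, Z3, Z4, Z5, Z6}, which is all 6 galleries.
No single guard post has all 6 galleries (the largest, S2, has 4), so 2 is optimal.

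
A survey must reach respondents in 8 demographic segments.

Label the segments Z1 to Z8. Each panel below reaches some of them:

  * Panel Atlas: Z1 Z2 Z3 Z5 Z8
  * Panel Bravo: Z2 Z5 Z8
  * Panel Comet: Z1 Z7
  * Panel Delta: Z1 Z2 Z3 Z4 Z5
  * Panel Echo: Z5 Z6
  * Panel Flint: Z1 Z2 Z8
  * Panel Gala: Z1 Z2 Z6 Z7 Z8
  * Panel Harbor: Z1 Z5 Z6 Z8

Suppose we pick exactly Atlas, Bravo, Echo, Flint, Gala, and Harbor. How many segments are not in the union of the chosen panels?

1

Union of Atlas, Bravo, Echo, Flint, Gala, Harbor = {Z1, Z2, Z3, Z5, Z6, Z7, Z8}.
Not covered: Z4 — 1 segment.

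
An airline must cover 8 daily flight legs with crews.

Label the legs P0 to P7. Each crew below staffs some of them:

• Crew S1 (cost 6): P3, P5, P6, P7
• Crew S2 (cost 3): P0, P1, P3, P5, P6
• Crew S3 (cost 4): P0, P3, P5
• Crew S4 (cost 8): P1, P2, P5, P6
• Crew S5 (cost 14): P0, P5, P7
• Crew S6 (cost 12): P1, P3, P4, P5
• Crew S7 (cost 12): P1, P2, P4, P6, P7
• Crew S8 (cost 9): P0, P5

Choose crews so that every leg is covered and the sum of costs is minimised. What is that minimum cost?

15

S2, S7 together cover every leg (S2 ∪ S7 = {P0, P1, P2, P3, P4, P5, P6, P7}); total cost 3 + 12 = 15.
No covering selection has total cost below 15.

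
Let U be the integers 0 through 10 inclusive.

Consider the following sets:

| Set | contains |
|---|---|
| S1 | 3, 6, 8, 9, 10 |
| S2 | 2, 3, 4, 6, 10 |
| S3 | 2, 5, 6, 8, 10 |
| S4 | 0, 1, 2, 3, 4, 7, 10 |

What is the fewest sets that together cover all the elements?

3

S1 and S3 and S4 together: S1 ∪ S3 ∪ S4 = {0, 1, 2, 3, 4, 5, 6, 7, 8, 9, 10} — every element is covered.
Only S4 contains 0, so S4 is forced; the remaining 4 elements need at least 2 more sets (each remaining set adds at most 3) — so at least 3 sets are needed, and 3 is optimal.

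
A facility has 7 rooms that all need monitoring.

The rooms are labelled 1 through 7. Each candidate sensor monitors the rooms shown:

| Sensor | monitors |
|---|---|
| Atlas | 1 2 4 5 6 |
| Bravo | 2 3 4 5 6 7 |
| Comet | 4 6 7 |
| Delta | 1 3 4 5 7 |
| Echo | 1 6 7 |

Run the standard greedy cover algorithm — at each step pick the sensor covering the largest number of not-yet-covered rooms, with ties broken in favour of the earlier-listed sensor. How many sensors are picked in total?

Greedy: pick Bravo (covers 6 new) → pick Atlas (covers 1 new). Total picks: 2.

2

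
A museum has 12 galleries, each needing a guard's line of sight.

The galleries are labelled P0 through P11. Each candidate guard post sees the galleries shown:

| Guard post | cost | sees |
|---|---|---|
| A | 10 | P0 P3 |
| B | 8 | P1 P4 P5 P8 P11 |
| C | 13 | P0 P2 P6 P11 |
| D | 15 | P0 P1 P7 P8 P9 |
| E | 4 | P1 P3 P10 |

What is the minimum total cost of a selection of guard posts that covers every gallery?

40

B, C, D, E together cover every gallery (B ∪ C ∪ D ∪ E = {P0, P1, P2, P3, P4, P5, P6, P7, P8, P9, P10, P11}); total cost 8 + 13 + 15 + 4 = 40.
No covering selection has total cost below 40.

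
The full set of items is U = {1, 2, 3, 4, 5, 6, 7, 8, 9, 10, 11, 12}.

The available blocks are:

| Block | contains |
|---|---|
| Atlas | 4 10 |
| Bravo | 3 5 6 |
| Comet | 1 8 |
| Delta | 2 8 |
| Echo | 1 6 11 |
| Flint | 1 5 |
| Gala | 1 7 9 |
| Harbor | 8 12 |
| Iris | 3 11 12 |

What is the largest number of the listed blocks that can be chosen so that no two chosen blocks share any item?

4

Atlas, Bravo, Delta, Gala are pairwise disjoint (Atlas={4,10}; Bravo={3,5,6}; Delta={2,8}; Gala={1,7,9}).
Every remaining block overlaps one of these, and no 5 of the listed blocks are pairwise disjoint, so 4 is the maximum.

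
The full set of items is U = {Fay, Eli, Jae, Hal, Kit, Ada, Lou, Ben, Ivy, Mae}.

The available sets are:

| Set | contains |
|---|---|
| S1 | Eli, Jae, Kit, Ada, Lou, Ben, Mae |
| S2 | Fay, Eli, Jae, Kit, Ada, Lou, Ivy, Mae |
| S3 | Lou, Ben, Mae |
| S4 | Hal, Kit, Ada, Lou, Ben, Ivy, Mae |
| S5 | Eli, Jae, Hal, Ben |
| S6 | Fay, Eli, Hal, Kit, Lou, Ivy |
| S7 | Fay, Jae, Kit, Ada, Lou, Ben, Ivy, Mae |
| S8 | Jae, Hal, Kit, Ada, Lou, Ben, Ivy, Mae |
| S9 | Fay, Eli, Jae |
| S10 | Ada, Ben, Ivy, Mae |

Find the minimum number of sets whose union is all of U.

S6 and S7 cover everything between them: the union {Fay, Eli, Jae, Hal, Kit, Ada, Lou, Ben, Ivy, Mae} is all of U.
No single set has all 10 items (the largest, S2, has 8), so 2 is optimal.

2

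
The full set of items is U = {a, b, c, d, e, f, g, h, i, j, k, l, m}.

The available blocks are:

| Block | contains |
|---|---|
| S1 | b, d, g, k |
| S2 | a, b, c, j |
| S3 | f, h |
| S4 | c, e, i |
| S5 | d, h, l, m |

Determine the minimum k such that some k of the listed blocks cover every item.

5

S1, S2, S3, S4, and S5 cover everything between them: the union {a, b, c, d, e, f, g, h, i, j, k, l, m} is all of U.
No 4 of the 5 blocks cover everything (all 5 combinations miss at least one item), so 5 is optimal.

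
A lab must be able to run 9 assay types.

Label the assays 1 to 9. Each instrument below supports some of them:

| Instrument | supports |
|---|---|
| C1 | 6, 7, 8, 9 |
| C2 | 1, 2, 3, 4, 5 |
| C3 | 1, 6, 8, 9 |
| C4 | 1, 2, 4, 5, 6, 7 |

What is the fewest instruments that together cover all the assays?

C1 and C2 together: C1 ∪ C2 = {1, 2, 3, 4, 5, 6, 7, 8, 9} — every assay is covered.
No single instrument has all 9 assays (the largest, C4, has 6), so 2 is optimal.

2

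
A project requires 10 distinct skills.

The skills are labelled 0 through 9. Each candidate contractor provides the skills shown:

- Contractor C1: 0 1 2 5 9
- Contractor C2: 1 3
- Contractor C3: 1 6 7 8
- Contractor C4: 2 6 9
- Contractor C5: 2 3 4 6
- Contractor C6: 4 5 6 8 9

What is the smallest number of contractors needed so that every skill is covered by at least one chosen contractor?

3

Take {C1, C3, C5}. Their union is {0, 1, 2, 3, 4, 5, 6, 7, 8, 9}, which is all 10 skills.
Only C1 contains 0, so C1 is forced; the remaining 5 skills need at least 2 more contractors (each remaining contractor adds at most 3) — so at least 3 contractors are needed, and 3 is optimal.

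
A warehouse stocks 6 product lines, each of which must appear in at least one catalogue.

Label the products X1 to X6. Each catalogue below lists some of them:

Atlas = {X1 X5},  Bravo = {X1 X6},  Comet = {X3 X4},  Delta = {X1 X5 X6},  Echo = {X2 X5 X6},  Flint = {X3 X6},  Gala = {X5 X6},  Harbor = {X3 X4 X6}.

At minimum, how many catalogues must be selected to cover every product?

Take {Bravo, Echo, Harbor}. Their union is {X1, X2, X3, X4, X5, X6}, which is all 6 products.
Only Echo contains X2, so Echo is forced; the remaining 3 products need at least 2 more catalogues (each remaining catalogue adds at most 2) — so at least 3 catalogues are needed, and 3 is optimal.

3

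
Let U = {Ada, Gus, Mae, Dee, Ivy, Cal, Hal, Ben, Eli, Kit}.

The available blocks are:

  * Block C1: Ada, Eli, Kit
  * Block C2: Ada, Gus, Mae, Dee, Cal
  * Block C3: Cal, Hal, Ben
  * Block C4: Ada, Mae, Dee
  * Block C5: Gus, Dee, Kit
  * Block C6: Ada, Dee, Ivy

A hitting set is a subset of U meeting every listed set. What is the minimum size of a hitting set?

3

The 3 items {Ada, Ben, Kit} hit every block.
No choice of 2 items meets every block, so 3 is the minimum.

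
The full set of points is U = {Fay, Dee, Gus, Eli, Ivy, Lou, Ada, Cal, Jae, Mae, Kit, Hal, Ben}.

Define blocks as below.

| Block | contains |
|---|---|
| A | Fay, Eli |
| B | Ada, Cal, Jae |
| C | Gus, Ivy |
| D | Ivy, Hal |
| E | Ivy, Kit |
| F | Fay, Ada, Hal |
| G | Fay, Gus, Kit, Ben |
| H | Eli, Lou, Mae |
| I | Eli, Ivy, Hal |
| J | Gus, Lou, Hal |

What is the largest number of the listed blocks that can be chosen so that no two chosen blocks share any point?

B, D, G, H are pairwise disjoint (B={Ada,Cal,Jae}; D={Ivy,Hal}; G={Fay,Gus,Kit,Ben}; H={Eli,Lou,Mae}).
Every remaining block overlaps one of these, and no 5 of the listed blocks are pairwise disjoint, so 4 is the maximum.

4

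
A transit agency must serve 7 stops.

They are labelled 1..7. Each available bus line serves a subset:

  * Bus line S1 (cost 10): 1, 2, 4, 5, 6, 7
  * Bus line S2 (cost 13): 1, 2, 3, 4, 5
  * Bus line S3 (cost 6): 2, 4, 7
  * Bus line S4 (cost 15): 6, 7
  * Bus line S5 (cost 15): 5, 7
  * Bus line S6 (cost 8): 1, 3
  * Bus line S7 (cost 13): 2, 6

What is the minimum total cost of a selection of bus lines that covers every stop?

18

S1, S6 together cover every stop (S1 ∪ S6 = {1, 2, 3, 4, 5, 6, 7}); total cost 10 + 8 = 18.
No covering selection has total cost below 18.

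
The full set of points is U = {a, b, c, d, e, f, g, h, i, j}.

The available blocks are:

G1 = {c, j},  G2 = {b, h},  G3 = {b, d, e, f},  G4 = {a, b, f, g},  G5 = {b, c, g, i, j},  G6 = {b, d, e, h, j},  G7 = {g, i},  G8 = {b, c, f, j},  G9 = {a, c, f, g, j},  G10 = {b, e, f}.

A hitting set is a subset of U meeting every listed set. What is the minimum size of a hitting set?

The 3 points {b, g, j} hit every block.
The blocks G1, G7, G10 are pairwise disjoint, so any hitting set needs a separate point for each — at least 3. Hence 3 is optimal.

3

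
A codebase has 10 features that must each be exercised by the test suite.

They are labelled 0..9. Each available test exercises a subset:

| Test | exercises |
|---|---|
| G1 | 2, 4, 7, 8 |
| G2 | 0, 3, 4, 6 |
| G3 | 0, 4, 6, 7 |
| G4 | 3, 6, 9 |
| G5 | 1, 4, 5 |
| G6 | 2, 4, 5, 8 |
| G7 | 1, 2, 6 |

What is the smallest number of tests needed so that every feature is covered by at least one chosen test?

Take {G3, G4, G5, G6}. Their union is {0, 1, 2, 3, 4, 5, 6, 7, 8, 9}, which is all 10 features.
No 3 of the 7 tests cover everything (all 35 combinations miss at least one feature), so 4 is optimal.

4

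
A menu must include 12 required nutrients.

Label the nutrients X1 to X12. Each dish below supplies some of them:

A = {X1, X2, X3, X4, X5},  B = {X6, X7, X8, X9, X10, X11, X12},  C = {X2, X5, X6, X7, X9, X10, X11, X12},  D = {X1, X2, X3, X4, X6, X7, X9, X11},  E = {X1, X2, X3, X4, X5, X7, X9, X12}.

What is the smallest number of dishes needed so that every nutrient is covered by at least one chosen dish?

2

Take {A, B}. Their union is {X1, X2, X3, X4, X5, X6, X7, X8, X9, X10, X11, X12}, which is all 12 nutrients.
No single dish has all 12 nutrients (the largest, C, has 8), so 2 is optimal.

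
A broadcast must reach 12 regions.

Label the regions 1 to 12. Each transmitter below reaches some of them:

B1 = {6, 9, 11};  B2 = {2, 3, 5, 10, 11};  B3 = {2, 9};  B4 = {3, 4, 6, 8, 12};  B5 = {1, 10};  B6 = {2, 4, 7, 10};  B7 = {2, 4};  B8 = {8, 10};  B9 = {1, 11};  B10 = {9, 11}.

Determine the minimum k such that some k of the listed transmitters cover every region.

5

B2 and B4 and B6 and B9 and B10 together: B2 ∪ B4 ∪ B6 ∪ B9 ∪ B10 = {1, 2, 3, 4, 5, 6, 7, 8, 9, 10, 11, 12} — every region is covered.
No 4 of the 10 transmitters cover everything (all 210 combinations miss at least one region), so 5 is optimal.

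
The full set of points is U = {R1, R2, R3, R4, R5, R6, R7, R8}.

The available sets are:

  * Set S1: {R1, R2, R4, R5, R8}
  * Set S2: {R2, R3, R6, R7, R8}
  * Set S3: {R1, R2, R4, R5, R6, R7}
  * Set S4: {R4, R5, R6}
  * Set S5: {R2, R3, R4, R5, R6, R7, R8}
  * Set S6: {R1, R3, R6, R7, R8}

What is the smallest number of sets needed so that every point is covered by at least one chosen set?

Take {S3, S5}. Their union is {R1, R2, R3, R4, R5, R6, R7, R8}, which is all 8 points.
No single set has all 8 points (the largest, S5, has 7), so 2 is optimal.

2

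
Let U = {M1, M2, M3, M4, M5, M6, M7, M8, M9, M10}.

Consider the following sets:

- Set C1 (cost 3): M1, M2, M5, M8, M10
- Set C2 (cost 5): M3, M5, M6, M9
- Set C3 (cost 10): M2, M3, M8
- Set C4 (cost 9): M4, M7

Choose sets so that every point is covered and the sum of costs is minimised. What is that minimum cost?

C1, C2, C4 together cover every point (C1 ∪ C2 ∪ C4 = {M1, M2, M3, M4, M5, M6, M7, M8, M9, M10}); total cost 3 + 5 + 9 = 17.
No covering selection has total cost below 17.

17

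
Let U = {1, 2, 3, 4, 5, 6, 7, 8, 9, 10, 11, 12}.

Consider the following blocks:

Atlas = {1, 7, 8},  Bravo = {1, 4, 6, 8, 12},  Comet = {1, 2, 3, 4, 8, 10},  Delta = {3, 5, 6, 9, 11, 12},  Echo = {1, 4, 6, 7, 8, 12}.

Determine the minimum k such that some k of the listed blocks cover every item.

3

Comet and Delta and Echo together: Comet ∪ Delta ∪ Echo = {1, 2, 3, 4, 5, 6, 7, 8, 9, 10, 11, 12} — every item is covered.
Only Comet contains 2, so Comet is forced; the remaining 6 items need at least 2 more blocks (each remaining block adds at most 5) — so at least 3 blocks are needed, and 3 is optimal.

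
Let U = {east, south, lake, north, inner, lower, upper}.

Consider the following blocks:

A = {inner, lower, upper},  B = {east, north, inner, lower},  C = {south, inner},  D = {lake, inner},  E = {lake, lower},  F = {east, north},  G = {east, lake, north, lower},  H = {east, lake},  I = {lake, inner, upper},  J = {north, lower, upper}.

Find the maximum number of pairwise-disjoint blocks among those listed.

C, E, F are pairwise disjoint (C={south,inner}; E={lake,lower}; F={east,north}).
Every remaining block overlaps one of these, and no 4 of the listed blocks are pairwise disjoint, so 3 is the maximum.

3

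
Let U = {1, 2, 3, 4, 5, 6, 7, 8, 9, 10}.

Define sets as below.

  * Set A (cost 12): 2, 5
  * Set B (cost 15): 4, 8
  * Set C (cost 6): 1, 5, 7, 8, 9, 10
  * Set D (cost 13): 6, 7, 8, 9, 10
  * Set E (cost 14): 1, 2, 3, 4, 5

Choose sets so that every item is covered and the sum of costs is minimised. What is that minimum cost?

27

D, E together cover every item (D ∪ E = {1, 2, 3, 4, 5, 6, 7, 8, 9, 10}); total cost 13 + 14 = 27.
The greedy pick C, E, D costs 33; no covering selection beats 27.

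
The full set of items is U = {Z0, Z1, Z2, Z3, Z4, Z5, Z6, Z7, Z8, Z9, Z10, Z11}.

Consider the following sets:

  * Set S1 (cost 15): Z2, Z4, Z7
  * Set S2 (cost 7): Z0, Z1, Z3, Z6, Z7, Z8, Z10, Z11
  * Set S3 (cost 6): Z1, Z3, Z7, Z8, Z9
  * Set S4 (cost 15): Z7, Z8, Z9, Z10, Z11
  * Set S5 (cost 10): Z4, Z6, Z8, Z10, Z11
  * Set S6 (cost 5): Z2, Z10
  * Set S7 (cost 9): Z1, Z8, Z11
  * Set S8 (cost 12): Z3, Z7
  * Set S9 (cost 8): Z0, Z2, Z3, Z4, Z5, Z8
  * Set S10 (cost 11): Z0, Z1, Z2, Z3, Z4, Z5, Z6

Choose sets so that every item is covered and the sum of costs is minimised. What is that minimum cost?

S2, S3, S9 together cover every item (S2 ∪ S3 ∪ S9 = {Z0, Z1, Z2, Z3, Z4, Z5, Z6, Z7, Z8, Z9, Z10, Z11}); total cost 7 + 6 + 8 = 21.
No covering selection has total cost below 21.

21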